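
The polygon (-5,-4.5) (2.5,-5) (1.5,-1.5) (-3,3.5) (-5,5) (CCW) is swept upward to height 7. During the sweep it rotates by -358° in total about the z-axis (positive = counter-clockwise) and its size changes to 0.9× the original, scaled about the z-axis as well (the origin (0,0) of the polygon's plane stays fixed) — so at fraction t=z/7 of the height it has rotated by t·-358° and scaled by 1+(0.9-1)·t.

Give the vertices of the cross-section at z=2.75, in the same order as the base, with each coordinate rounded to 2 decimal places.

t = z/height = 2.75/7 = 0.392857
s = 1 + (scale-1)·z/height = 1 + (0.9-1)·2.75/7 = 0.960714
θ = twist·z/height = -358°·2.75/7 = -140.6429° = -2.454681 rad
cos θ = -0.773208, sin θ = -0.634152 (intermediates below are computed at full precision and shown rounded to 5 d.p.)
v1: (-5,-4.5) → rotate → (1.01236,6.65020) → ×s → (0.97258,6.38894) → (0.97,6.39)
v2: (2.5,-5) → rotate → (-5.10378,2.28066) → ×s → (-4.90328,2.19106) → (-4.90,2.19)
v3: (1.5,-1.5) → rotate → (-2.11104,0.20858) → ×s → (-2.02811,0.20039) → (-2.03,0.20)
v4: (-3,3.5) → rotate → (4.53916,-0.80377) → ×s → (4.36083,-0.77219) → (4.36,-0.77)
v5: (-5,5) → rotate → (7.03680,-0.69528) → ×s → (6.76036,-0.66796) → (6.76,-0.67)

Cross-section at z=2.75: (0.97,6.39) (-4.90,2.19) (-2.03,0.20) (4.36,-0.77) (6.76,-0.67)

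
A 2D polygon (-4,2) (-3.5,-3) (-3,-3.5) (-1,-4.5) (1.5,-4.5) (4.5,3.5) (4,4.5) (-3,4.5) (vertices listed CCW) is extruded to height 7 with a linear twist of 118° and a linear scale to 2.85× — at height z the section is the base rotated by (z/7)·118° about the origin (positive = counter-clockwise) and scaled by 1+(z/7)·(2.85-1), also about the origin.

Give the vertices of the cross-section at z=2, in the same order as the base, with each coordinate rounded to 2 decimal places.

t = z/height = 2/7 = 0.285714
s = 1 + (scale-1)·z/height = 1 + (2.85-1)·2/7 = 1.528571
θ = twist·z/height = 118°·2/7 = 33.7143° = 0.588425 rad
cos θ = 0.831816, sin θ = 0.555052 (intermediates below are computed at full precision and shown rounded to 5 d.p.)
v1: (-4,2) → rotate → (-4.43737,-0.55658) → ×s → (-6.78283,-0.85077) → (-6.78,-0.85)
v2: (-3.5,-3) → rotate → (-1.24620,-4.43813) → ×s → (-1.90491,-6.78400) → (-1.90,-6.78)
v3: (-3,-3.5) → rotate → (-0.55277,-4.57651) → ×s → (-0.84494,-6.99552) → (-0.84,-7.00)
v4: (-1,-4.5) → rotate → (1.66592,-4.29822) → ×s → (2.54647,-6.57014) → (2.55,-6.57)
v5: (1.5,-4.5) → rotate → (3.74546,-2.91059) → ×s → (5.72520,-4.44905) → (5.73,-4.45)
v6: (4.5,3.5) → rotate → (1.80049,5.40909) → ×s → (2.75218,8.26818) → (2.75,8.27)
v7: (4,4.5) → rotate → (0.82953,5.96338) → ×s → (1.26800,9.11545) → (1.27,9.12)
v8: (-3,4.5) → rotate → (-4.99318,2.07802) → ×s → (-7.63243,3.17639) → (-7.63,3.18)

Cross-section at z=2: (-6.78,-0.85) (-1.90,-6.78) (-0.84,-7.00) (2.55,-6.57) (5.73,-4.45) (2.75,8.27) (1.27,9.12) (-7.63,3.18)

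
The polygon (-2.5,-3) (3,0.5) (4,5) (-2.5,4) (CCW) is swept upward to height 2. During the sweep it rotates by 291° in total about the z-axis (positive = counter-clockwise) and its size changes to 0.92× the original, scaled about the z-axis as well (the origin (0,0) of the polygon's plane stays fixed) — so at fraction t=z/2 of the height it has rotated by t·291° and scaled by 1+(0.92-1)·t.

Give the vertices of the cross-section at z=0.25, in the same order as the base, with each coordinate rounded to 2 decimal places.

t = z/height = 0.25/2 = 0.125
s = 1 + (scale-1)·z/height = 1 + (0.92-1)·0.25/2 = 0.990000
θ = twist·z/height = 291°·0.25/2 = 36.3750° = 0.634864 rad
cos θ = 0.805153, sin θ = 0.593068 (intermediates below are computed at full precision and shown rounded to 5 d.p.)
v1: (-2.5,-3) → rotate → (-0.23368,-3.89813) → ×s → (-0.23134,-3.85915) → (-0.23,-3.86)
v2: (3,0.5) → rotate → (2.11892,2.18178) → ×s → (2.09773,2.15996) → (2.10,2.16)
v3: (4,5) → rotate → (0.25527,6.39803) → ×s → (0.25272,6.33405) → (0.25,6.33)
v4: (-2.5,4) → rotate → (-4.38515,1.73794) → ×s → (-4.34130,1.72056) → (-4.34,1.72)

Cross-section at z=0.25: (-0.23,-3.86) (2.10,2.16) (0.25,6.33) (-4.34,1.72)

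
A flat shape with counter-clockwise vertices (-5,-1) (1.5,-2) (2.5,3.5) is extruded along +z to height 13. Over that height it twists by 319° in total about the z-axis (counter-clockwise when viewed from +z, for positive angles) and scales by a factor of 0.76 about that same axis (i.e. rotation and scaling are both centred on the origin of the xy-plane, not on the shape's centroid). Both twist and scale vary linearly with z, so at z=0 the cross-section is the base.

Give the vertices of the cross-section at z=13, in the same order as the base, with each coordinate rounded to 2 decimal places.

Cross-section at z=13: (-3.37,1.92) (-0.14,-1.90) (3.18,0.76)

t = z/height = 13/13 = 1
s = 1 + (scale-1)·z/height = 1 + (0.76-1)·13/13 = 0.760000
θ = twist·z/height = 319°·13/13 = 319.0000° = 5.567600 rad
cos θ = 0.754710, sin θ = -0.656059 (intermediates below are computed at full precision and shown rounded to 5 d.p.)
v1: (-5,-1) → rotate → (-4.42961,2.52559) → ×s → (-3.36650,1.91945) → (-3.37,1.92)
v2: (1.5,-2) → rotate → (-0.18005,-2.49351) → ×s → (-0.13684,-1.89507) → (-0.14,-1.90)
v3: (2.5,3.5) → rotate → (4.18298,1.00134) → ×s → (3.17907,0.76102) → (3.18,0.76)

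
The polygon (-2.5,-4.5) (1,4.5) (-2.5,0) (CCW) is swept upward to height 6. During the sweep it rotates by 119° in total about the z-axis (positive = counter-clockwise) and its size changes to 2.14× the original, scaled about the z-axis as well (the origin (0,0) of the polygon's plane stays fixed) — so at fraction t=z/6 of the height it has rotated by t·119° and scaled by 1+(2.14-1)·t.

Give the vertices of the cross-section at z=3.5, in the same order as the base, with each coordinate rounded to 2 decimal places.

Cross-section at z=3.5: (5.55,-6.53) (-6.43,4.19) (-1.46,-3.90)

t = z/height = 3.5/6 = 0.583333
s = 1 + (scale-1)·z/height = 1 + (2.14-1)·3.5/6 = 1.665000
θ = twist·z/height = 119°·3.5/6 = 69.4167° = 1.211549 rad
cos θ = 0.351569, sin θ = 0.936162 (intermediates below are computed at full precision and shown rounded to 5 d.p.)
v1: (-2.5,-4.5) → rotate → (3.33380,-3.92247) → ×s → (5.55079,-6.53091) → (5.55,-6.53)
v2: (1,4.5) → rotate → (-3.86116,2.51822) → ×s → (-6.42883,4.19284) → (-6.43,4.19)
v3: (-2.5,0) → rotate → (-0.87892,-2.34040) → ×s → (-1.46341,-3.89677) → (-1.46,-3.90)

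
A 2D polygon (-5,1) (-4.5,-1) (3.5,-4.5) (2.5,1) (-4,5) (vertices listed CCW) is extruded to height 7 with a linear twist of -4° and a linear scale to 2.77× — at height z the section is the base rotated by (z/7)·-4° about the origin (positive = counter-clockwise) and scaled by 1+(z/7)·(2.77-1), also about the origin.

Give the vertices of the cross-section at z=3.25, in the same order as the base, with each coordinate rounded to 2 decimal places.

t = z/height = 3.25/7 = 0.464286
s = 1 + (scale-1)·z/height = 1 + (2.77-1)·3.25/7 = 1.821786
θ = twist·z/height = -4°·3.25/7 = -1.8571° = -0.032413 rad
cos θ = 0.999475, sin θ = -0.032408 (intermediates below are computed at full precision and shown rounded to 5 d.p.)
v1: (-5,1) → rotate → (-4.96497,1.16151) → ×s → (-9.04510,2.11603) → (-9.05,2.12)
v2: (-4.5,-1) → rotate → (-4.53004,-0.85364) → ×s → (-8.25277,-1.55515) → (-8.25,-1.56)
v3: (3.5,-4.5) → rotate → (3.35233,-4.61106) → ×s → (6.10722,-8.40037) → (6.11,-8.40)
v4: (2.5,1) → rotate → (2.53109,0.91846) → ×s → (4.61111,1.67323) → (4.61,1.67)
v5: (-4,5) → rotate → (-3.83586,5.12700) → ×s → (-6.98812,9.34030) → (-6.99,9.34)

Cross-section at z=3.25: (-9.05,2.12) (-8.25,-1.56) (6.11,-8.40) (4.61,1.67) (-6.99,9.34)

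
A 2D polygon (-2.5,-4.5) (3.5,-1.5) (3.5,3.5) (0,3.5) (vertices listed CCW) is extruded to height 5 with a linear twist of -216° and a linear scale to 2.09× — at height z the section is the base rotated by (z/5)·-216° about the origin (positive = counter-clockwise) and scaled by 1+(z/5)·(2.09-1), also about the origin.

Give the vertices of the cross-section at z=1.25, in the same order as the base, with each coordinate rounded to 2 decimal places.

Cross-section at z=1.25: (-6.50,-0.79) (1.07,-4.73) (6.22,-0.99) (3.60,2.62)

t = z/height = 1.25/5 = 0.25
s = 1 + (scale-1)·z/height = 1 + (2.09-1)·1.25/5 = 1.272500
θ = twist·z/height = -216°·1.25/5 = -54.0000° = -0.942478 rad
cos θ = 0.587785, sin θ = -0.809017 (intermediates below are computed at full precision and shown rounded to 5 d.p.)
v1: (-2.5,-4.5) → rotate → (-5.11004,-0.62249) → ×s → (-6.50253,-0.79212) → (-6.50,-0.79)
v2: (3.5,-1.5) → rotate → (0.84372,-3.71324) → ×s → (1.07364,-4.72509) → (1.07,-4.73)
v3: (3.5,3.5) → rotate → (4.88881,-0.77431) → ×s → (6.22101,-0.98531) → (6.22,-0.99)
v4: (0,3.5) → rotate → (2.83156,2.05725) → ×s → (3.60316,2.61785) → (3.60,2.62)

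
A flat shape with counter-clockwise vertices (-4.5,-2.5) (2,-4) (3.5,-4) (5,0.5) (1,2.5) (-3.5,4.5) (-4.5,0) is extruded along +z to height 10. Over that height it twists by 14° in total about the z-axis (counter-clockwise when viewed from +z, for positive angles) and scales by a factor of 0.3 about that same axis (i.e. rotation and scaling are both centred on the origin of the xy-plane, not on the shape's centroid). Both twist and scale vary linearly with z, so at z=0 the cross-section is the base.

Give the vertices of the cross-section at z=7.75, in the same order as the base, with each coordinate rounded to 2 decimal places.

t = z/height = 7.75/10 = 0.775
s = 1 + (scale-1)·z/height = 1 + (0.3-1)·7.75/10 = 0.457500
θ = twist·z/height = 14°·7.75/10 = 10.8500° = 0.189368 rad
cos θ = 0.982123, sin θ = 0.188238 (intermediates below are computed at full precision and shown rounded to 5 d.p.)
v1: (-4.5,-2.5) → rotate → (-3.94896,-3.30238) → ×s → (-1.80665,-1.51084) → (-1.81,-1.51)
v2: (2,-4) → rotate → (2.71720,-3.55202) → ×s → (1.24312,-1.62505) → (1.24,-1.63)
v3: (3.5,-4) → rotate → (4.19039,-3.26966) → ×s → (1.91710,-1.49587) → (1.92,-1.50)
v4: (5,0.5) → rotate → (4.81650,1.43225) → ×s → (2.20355,0.65526) → (2.20,0.66)
v5: (1,2.5) → rotate → (0.51153,2.64355) → ×s → (0.23402,1.20942) → (0.23,1.21)
v6: (-3.5,4.5) → rotate → (-4.28450,3.76072) → ×s → (-1.96016,1.72053) → (-1.96,1.72)
v7: (-4.5,0) → rotate → (-4.41956,-0.84707) → ×s → (-2.02195,-0.38754) → (-2.02,-0.39)

Cross-section at z=7.75: (-1.81,-1.51) (1.24,-1.63) (1.92,-1.50) (2.20,0.66) (0.23,1.21) (-1.96,1.72) (-2.02,-0.39)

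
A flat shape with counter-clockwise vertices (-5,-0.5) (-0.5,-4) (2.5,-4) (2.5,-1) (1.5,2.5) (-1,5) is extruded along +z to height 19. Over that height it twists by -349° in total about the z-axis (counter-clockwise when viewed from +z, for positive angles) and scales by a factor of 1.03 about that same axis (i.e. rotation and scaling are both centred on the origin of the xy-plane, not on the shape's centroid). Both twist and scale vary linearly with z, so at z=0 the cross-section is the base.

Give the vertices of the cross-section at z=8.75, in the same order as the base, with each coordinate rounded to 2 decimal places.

Cross-section at z=8.75: (4.62,2.15) (-0.86,4.00) (-3.73,2.99) (-2.73,0.12) (-0.60,-2.89) (2.63,-4.45)

t = z/height = 8.75/19 = 0.460526
s = 1 + (scale-1)·z/height = 1 + (1.03-1)·8.75/19 = 1.013816
θ = twist·z/height = -349°·8.75/19 = -160.7237° = -2.805157 rad
cos θ = -0.943937, sin θ = -0.330124 (intermediates below are computed at full precision and shown rounded to 5 d.p.)
v1: (-5,-0.5) → rotate → (4.55463,2.12259) → ×s → (4.61755,2.15192) → (4.62,2.15)
v2: (-0.5,-4) → rotate → (-0.84853,3.94081) → ×s → (-0.86025,3.99526) → (-0.86,4.00)
v3: (2.5,-4) → rotate → (-3.68034,2.95044) → ×s → (-3.73119,2.99120) → (-3.73,2.99)
v4: (2.5,-1) → rotate → (-2.68997,0.11863) → ×s → (-2.72713,0.12027) → (-2.73,0.12)
v5: (1.5,2.5) → rotate → (-0.59060,-2.85503) → ×s → (-0.59876,-2.89447) → (-0.60,-2.89)
v6: (-1,5) → rotate → (2.59456,-4.38956) → ×s → (2.63040,-4.45021) → (2.63,-4.45)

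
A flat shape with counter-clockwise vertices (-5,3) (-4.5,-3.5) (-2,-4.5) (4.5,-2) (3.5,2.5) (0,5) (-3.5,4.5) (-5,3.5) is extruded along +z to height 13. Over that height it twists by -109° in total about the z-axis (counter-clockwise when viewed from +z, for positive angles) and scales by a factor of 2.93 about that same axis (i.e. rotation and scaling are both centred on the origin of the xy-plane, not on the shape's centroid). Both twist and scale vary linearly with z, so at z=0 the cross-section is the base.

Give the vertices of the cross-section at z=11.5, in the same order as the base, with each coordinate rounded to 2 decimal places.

Cross-section at z=11.5: (9.59,12.54) (-8.05,13.17) (-11.50,6.74) (-6.74,-11.50) (5.67,-10.17) (13.45,-1.51) (13.17,8.05) (10.93,12.39)

t = z/height = 11.5/13 = 0.884615
s = 1 + (scale-1)·z/height = 1 + (2.93-1)·11.5/13 = 2.707308
θ = twist·z/height = -109°·11.5/13 = -96.4231° = -1.682900 rad
cos θ = -0.111869, sin θ = -0.993723 (intermediates below are computed at full precision and shown rounded to 5 d.p.)
v1: (-5,3) → rotate → (3.54051,4.63301) → ×s → (9.58526,12.54298) → (9.59,12.54)
v2: (-4.5,-3.5) → rotate → (-2.97462,4.86330) → ×s → (-8.05321,13.16644) → (-8.05,13.17)
v3: (-2,-4.5) → rotate → (-4.24801,2.49086) → ×s → (-11.50068,6.74352) → (-11.50,6.74)
v4: (4.5,-2) → rotate → (-2.49086,-4.24801) → ×s → (-6.74352,-11.50068) → (-6.74,-11.50)
v5: (3.5,2.5) → rotate → (2.09277,-3.75770) → ×s → (5.66576,-10.17326) → (5.67,-10.17)
v6: (0,5) → rotate → (4.96861,-0.55935) → ×s → (13.45157,-1.51432) → (13.45,-1.51)
v7: (-3.5,4.5) → rotate → (4.86330,2.97462) → ×s → (13.16644,8.05321) → (13.17,8.05)
v8: (-5,3.5) → rotate → (4.03738,4.57707) → ×s → (10.93042,12.39154) → (10.93,12.39)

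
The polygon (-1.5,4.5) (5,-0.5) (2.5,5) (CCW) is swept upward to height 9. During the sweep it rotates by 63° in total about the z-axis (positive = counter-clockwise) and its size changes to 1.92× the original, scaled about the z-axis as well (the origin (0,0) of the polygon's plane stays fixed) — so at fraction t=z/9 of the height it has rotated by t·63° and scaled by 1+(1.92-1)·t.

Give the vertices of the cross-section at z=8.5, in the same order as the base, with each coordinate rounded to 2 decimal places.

Cross-section at z=8.5: (-8.67,1.85) (5.55,7.58) (-5.68,8.77)

t = z/height = 8.5/9 = 0.944444
s = 1 + (scale-1)·z/height = 1 + (1.92-1)·8.5/9 = 1.868889
θ = twist·z/height = 63°·8.5/9 = 59.5000° = 1.038471 rad
cos θ = 0.507538, sin θ = 0.861629 (intermediates below are computed at full precision and shown rounded to 5 d.p.)
v1: (-1.5,4.5) → rotate → (-4.63864,0.99148) → ×s → (-8.66910,1.85296) → (-8.67,1.85)
v2: (5,-0.5) → rotate → (2.96851,4.05438) → ×s → (5.54781,7.57718) → (5.55,7.58)
v3: (2.5,5) → rotate → (-3.03930,4.69176) → ×s → (-5.68011,8.76839) → (-5.68,8.77)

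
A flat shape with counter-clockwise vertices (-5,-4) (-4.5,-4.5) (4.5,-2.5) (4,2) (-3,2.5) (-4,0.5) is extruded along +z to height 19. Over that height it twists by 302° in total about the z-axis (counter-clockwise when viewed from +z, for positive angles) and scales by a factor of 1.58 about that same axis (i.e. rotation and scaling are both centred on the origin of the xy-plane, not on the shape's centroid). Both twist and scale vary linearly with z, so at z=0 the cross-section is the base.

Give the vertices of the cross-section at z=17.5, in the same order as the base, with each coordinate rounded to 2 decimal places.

Cross-section at z=17.5: (-7.16,6.72) (-7.81,5.85) (-2.82,-7.38) (3.91,-5.64) (3.14,5.10) (-0.11,6.18)

t = z/height = 17.5/19 = 0.921053
s = 1 + (scale-1)·z/height = 1 + (1.58-1)·17.5/19 = 1.534211
θ = twist·z/height = 302°·17.5/19 = 278.1579° = 4.854771 rad
cos θ = 0.141902, sin θ = -0.989881 (intermediates below are computed at full precision and shown rounded to 5 d.p.)
v1: (-5,-4) → rotate → (-4.66903,4.38180) → ×s → (-7.16328,6.72260) → (-7.16,6.72)
v2: (-4.5,-4.5) → rotate → (-5.09302,3.81591) → ×s → (-7.81377,5.85440) → (-7.81,5.85)
v3: (4.5,-2.5) → rotate → (-1.83615,-4.80922) → ×s → (-2.81703,-7.37835) → (-2.82,-7.38)
v4: (4,2) → rotate → (2.54737,-3.67572) → ×s → (3.90820,-5.63933) → (3.91,-5.64)
v5: (-3,2.5) → rotate → (2.04900,3.32440) → ×s → (3.14359,5.10032) → (3.14,5.10)
v6: (-4,0.5) → rotate → (-0.07267,4.03047) → ×s → (-0.11148,6.18360) → (-0.11,6.18)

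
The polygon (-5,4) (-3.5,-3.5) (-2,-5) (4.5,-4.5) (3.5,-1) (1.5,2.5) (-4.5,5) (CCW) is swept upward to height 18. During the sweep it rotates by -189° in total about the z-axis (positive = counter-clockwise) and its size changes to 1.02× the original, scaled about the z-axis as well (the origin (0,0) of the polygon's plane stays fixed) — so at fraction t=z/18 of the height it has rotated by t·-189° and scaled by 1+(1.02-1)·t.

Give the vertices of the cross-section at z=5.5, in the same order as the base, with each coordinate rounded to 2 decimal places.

t = z/height = 5.5/18 = 0.305556
s = 1 + (scale-1)·z/height = 1 + (1.02-1)·5.5/18 = 1.006111
θ = twist·z/height = -189°·5.5/18 = -57.7500° = -1.007928 rad
cos θ = 0.533615, sin θ = -0.845728 (intermediates below are computed at full precision and shown rounded to 5 d.p.)
v1: (-5,4) → rotate → (0.71484,6.36310) → ×s → (0.71921,6.40198) → (0.72,6.40)
v2: (-3.5,-3.5) → rotate → (-4.82770,1.09240) → ×s → (-4.85720,1.09907) → (-4.86,1.10)
v3: (-2,-5) → rotate → (-5.29587,-0.97662) → ×s → (-5.32823,-0.98259) → (-5.33,-0.98)
v4: (4.5,-4.5) → rotate → (-1.40451,-6.20704) → ×s → (-1.41309,-6.24497) → (-1.41,-6.24)
v5: (3.5,-1) → rotate → (1.02192,-3.49366) → ×s → (1.02817,-3.51501) → (1.03,-3.52)
v6: (1.5,2.5) → rotate → (2.91474,0.06544) → ×s → (2.93255,0.06584) → (2.93,0.07)
v7: (-4.5,5) → rotate → (1.82737,6.47385) → ×s → (1.83854,6.51341) → (1.84,6.51)

Cross-section at z=5.5: (0.72,6.40) (-4.86,1.10) (-5.33,-0.98) (-1.41,-6.24) (1.03,-3.52) (2.93,0.07) (1.84,6.51)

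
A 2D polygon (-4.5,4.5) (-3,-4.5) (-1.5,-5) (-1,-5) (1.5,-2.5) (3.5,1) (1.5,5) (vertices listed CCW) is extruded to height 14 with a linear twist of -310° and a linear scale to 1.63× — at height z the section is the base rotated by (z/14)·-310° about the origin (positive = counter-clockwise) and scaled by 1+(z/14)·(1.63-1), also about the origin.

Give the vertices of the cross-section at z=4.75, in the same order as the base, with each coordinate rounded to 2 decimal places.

t = z/height = 4.75/14 = 0.339286
s = 1 + (scale-1)·z/height = 1 + (1.63-1)·4.75/14 = 1.213750
θ = twist·z/height = -310°·4.75/14 = -105.1786° = -1.835712 rad
cos θ = -0.261828, sin θ = -0.965114 (intermediates below are computed at full precision and shown rounded to 5 d.p.)
v1: (-4.5,4.5) → rotate → (5.52124,3.16479) → ×s → (6.70141,3.84126) → (6.70,3.84)
v2: (-3,-4.5) → rotate → (-3.55753,4.07357) → ×s → (-4.31795,4.94430) → (-4.32,4.94)
v3: (-1.5,-5) → rotate → (-4.43283,2.75681) → ×s → (-5.38035,3.34608) → (-5.38,3.35)
v4: (-1,-5) → rotate → (-4.56374,2.27426) → ×s → (-5.53924,2.76038) → (-5.54,2.76)
v5: (1.5,-2.5) → rotate → (-2.80553,-0.79310) → ×s → (-3.40521,-0.96263) → (-3.41,-0.96)
v6: (3.5,1) → rotate → (0.04872,-3.63973) → ×s → (0.05913,-4.41772) → (0.06,-4.42)
v7: (1.5,5) → rotate → (4.43283,-2.75681) → ×s → (5.38035,-3.34608) → (5.38,-3.35)

Cross-section at z=4.75: (6.70,3.84) (-4.32,4.94) (-5.38,3.35) (-5.54,2.76) (-3.41,-0.96) (0.06,-4.42) (5.38,-3.35)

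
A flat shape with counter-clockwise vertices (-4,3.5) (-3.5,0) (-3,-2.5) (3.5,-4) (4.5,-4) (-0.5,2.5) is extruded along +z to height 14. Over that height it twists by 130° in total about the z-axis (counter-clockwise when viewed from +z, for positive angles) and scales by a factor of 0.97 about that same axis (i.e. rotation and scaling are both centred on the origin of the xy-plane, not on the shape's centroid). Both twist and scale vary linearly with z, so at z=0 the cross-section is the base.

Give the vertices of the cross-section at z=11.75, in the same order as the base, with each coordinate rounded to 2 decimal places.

t = z/height = 11.75/14 = 0.839286
s = 1 + (scale-1)·z/height = 1 + (0.97-1)·11.75/14 = 0.974821
θ = twist·z/height = 130°·11.75/14 = 109.1071° = 1.904279 rad
cos θ = -0.327336, sin θ = 0.944908 (intermediates below are computed at full precision and shown rounded to 5 d.p.)
v1: (-4,3.5) → rotate → (-1.99784,-4.92531) → ×s → (-1.94753,-4.80130) → (-1.95,-4.80)
v2: (-3.5,0) → rotate → (1.14567,-3.30718) → ×s → (1.11683,-3.22391) → (1.12,-3.22)
v3: (-3,-2.5) → rotate → (3.34428,-2.01639) → ×s → (3.26007,-1.96562) → (3.26,-1.97)
v4: (3.5,-4) → rotate → (2.63396,4.61652) → ×s → (2.56764,4.50028) → (2.57,4.50)
v5: (4.5,-4) → rotate → (2.30662,5.56143) → ×s → (2.24854,5.42140) → (2.25,5.42)
v6: (-0.5,2.5) → rotate → (-2.19860,-1.29079) → ×s → (-2.14324,-1.25829) → (-2.14,-1.26)

Cross-section at z=11.75: (-1.95,-4.80) (1.12,-3.22) (3.26,-1.97) (2.57,4.50) (2.25,5.42) (-2.14,-1.26)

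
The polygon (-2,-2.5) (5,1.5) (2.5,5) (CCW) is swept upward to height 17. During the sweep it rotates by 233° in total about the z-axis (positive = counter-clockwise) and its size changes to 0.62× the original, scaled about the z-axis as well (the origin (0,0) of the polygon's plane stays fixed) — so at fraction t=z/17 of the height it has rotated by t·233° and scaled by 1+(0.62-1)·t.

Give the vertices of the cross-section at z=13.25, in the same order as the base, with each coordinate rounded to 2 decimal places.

t = z/height = 13.25/17 = 0.779412
s = 1 + (scale-1)·z/height = 1 + (0.62-1)·13.25/17 = 0.703824
θ = twist·z/height = 233°·13.25/17 = 181.6029° = 3.169569 rad
cos θ = -0.999609, sin θ = -0.027973 (intermediates below are computed at full precision and shown rounded to 5 d.p.)
v1: (-2,-2.5) → rotate → (1.92928,2.55497) → ×s → (1.35788,1.79825) → (1.36,1.80)
v2: (5,1.5) → rotate → (-4.95608,-1.63928) → ×s → (-3.48821,-1.15376) → (-3.49,-1.15)
v3: (2.5,5) → rotate → (-2.35916,-5.06798) → ×s → (-1.66043,-3.56696) → (-1.66,-3.57)

Cross-section at z=13.25: (1.36,1.80) (-3.49,-1.15) (-1.66,-3.57)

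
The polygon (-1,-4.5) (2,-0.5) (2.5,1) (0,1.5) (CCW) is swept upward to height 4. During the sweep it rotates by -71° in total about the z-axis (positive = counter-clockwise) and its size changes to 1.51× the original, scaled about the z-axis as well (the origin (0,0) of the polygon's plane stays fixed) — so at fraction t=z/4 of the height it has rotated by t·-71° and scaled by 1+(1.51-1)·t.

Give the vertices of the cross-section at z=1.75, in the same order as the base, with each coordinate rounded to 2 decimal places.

t = z/height = 1.75/4 = 0.4375
s = 1 + (scale-1)·z/height = 1 + (1.51-1)·1.75/4 = 1.223125
θ = twist·z/height = -71°·1.75/4 = -31.0625° = -0.542143 rad
cos θ = 0.856605, sin θ = -0.515973 (intermediates below are computed at full precision and shown rounded to 5 d.p.)
v1: (-1,-4.5) → rotate → (-3.17848,-3.33875) → ×s → (-3.88768,-4.08371) → (-3.89,-4.08)
v2: (2,-0.5) → rotate → (1.45522,-1.46025) → ×s → (1.77992,-1.78607) → (1.78,-1.79)
v3: (2.5,1) → rotate → (2.65749,-0.43333) → ×s → (3.25044,-0.53001) → (3.25,-0.53)
v4: (0,1.5) → rotate → (0.77396,1.28491) → ×s → (0.94665,1.57160) → (0.95,1.57)

Cross-section at z=1.75: (-3.89,-4.08) (1.78,-1.79) (3.25,-0.53) (0.95,1.57)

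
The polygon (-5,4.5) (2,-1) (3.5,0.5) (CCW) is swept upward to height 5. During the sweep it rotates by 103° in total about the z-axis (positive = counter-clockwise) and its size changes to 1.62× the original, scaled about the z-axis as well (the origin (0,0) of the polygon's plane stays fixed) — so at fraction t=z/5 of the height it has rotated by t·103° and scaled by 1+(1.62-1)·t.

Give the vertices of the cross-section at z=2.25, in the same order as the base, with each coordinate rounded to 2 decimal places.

Cross-section at z=2.25: (-8.58,-0.65) (2.69,0.97) (2.63,3.68)

t = z/height = 2.25/5 = 0.45
s = 1 + (scale-1)·z/height = 1 + (1.62-1)·2.25/5 = 1.279000
θ = twist·z/height = 103°·2.25/5 = 46.3500° = 0.808960 rad
cos θ = 0.690251, sin θ = 0.723570 (intermediates below are computed at full precision and shown rounded to 5 d.p.)
v1: (-5,4.5) → rotate → (-6.70732,-0.51172) → ×s → (-8.57866,-0.65449) → (-8.58,-0.65)
v2: (2,-1) → rotate → (2.10407,0.75689) → ×s → (2.69111,0.96806) → (2.69,0.97)
v3: (3.5,0.5) → rotate → (2.05409,2.87762) → ×s → (2.62719,3.68048) → (2.63,3.68)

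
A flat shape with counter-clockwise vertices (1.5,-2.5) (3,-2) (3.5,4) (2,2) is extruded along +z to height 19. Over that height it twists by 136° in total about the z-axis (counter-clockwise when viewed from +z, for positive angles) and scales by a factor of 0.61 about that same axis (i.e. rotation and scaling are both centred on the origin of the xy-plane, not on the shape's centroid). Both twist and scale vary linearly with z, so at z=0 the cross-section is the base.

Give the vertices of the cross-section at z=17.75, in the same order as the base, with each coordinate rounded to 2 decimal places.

Cross-section at z=17.75: (0.69,1.72) (-0.13,2.29) (-3.37,0.24) (-1.78,0.25)

t = z/height = 17.75/19 = 0.934211
s = 1 + (scale-1)·z/height = 1 + (0.61-1)·17.75/19 = 0.635658
θ = twist·z/height = 136°·17.75/19 = 127.0526° = 2.217487 rad
cos θ = -0.602548, sin θ = 0.798082 (intermediates below are computed at full precision and shown rounded to 5 d.p.)
v1: (1.5,-2.5) → rotate → (1.09138,2.70349) → ×s → (0.69375,1.71850) → (0.69,1.72)
v2: (3,-2) → rotate → (-0.21148,3.59934) → ×s → (-0.13443,2.28795) → (-0.13,2.29)
v3: (3.5,4) → rotate → (-5.30125,0.38309) → ×s → (-3.36978,0.24352) → (-3.37,0.24)
v4: (2,2) → rotate → (-2.80126,0.39107) → ×s → (-1.78064,0.24859) → (-1.78,0.25)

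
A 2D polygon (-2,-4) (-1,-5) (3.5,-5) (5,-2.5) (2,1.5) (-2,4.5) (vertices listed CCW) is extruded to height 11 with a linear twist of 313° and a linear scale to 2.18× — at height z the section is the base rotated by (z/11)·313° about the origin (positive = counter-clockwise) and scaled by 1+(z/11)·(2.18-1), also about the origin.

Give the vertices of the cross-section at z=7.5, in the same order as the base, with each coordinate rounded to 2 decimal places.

Cross-section at z=7.5: (-0.96,8.01) (-3.46,8.53) (-10.24,4.05) (-10.02,-1.20) (-1.52,-4.25) (7.48,-4.79)

t = z/height = 7.5/11 = 0.681818
s = 1 + (scale-1)·z/height = 1 + (2.18-1)·7.5/11 = 1.804545
θ = twist·z/height = 313°·7.5/11 = 213.4091° = 3.724691 rad
cos θ = -0.834761, sin θ = -0.550613 (intermediates below are computed at full precision and shown rounded to 5 d.p.)
v1: (-2,-4) → rotate → (-0.53293,4.44027) → ×s → (-0.96170,8.01267) → (-0.96,8.01)
v2: (-1,-5) → rotate → (-1.91831,4.72442) → ×s → (-3.46167,8.52542) → (-3.46,8.53)
v3: (3.5,-5) → rotate → (-5.67473,2.24666) → ×s → (-10.24030,4.05419) → (-10.24,4.05)
v4: (5,-2.5) → rotate → (-5.55034,-0.66616) → ×s → (-10.01583,-1.20212) → (-10.02,-1.20)
v5: (2,1.5) → rotate → (-0.84360,-2.35337) → ×s → (-1.52232,-4.24676) → (-1.52,-4.25)
v6: (-2,4.5) → rotate → (4.14728,-2.65520) → ×s → (7.48396,-4.79142) → (7.48,-4.79)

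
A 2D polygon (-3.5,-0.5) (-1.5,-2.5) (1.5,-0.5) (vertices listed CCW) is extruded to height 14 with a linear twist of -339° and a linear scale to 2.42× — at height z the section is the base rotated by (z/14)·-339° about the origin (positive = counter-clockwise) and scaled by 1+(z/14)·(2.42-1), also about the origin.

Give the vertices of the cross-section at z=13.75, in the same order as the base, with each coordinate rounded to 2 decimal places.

Cross-section at z=13.75: (-6.92,-4.88) (-0.48,-6.97) (3.74,0.57)

t = z/height = 13.75/14 = 0.982143
s = 1 + (scale-1)·z/height = 1 + (2.42-1)·13.75/14 = 2.394643
θ = twist·z/height = -339°·13.75/14 = -332.9464° = -5.811011 rad
cos θ = 0.890582, sin θ = 0.454823 (intermediates below are computed at full precision and shown rounded to 5 d.p.)
v1: (-3.5,-0.5) → rotate → (-2.88962,-2.03717) → ×s → (-6.91962,-4.87830) → (-6.92,-4.88)
v2: (-1.5,-2.5) → rotate → (-0.19881,-2.90869) → ×s → (-0.47609,-6.96527) → (-0.48,-6.97)
v3: (1.5,-0.5) → rotate → (1.56328,0.23694) → ×s → (3.74351,0.56740) → (3.74,0.57)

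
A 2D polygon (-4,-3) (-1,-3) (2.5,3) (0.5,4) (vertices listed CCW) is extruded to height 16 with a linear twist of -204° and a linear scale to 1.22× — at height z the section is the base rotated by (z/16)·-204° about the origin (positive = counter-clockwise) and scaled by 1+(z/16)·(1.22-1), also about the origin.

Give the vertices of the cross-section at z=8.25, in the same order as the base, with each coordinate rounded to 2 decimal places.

t = z/height = 8.25/16 = 0.515625
s = 1 + (scale-1)·z/height = 1 + (1.22-1)·8.25/16 = 1.113438
θ = twist·z/height = -204°·8.25/16 = -105.1875° = -1.835868 rad
cos θ = -0.261979, sin θ = -0.965074 (intermediates below are computed at full precision and shown rounded to 5 d.p.)
v1: (-4,-3) → rotate → (-1.84731,4.64623) → ×s → (-2.05686,5.17329) → (-2.06,5.17)
v2: (-1,-3) → rotate → (-2.63324,1.75101) → ×s → (-2.93195,1.94964) → (-2.93,1.95)
v3: (2.5,3) → rotate → (2.24027,-3.19862) → ×s → (2.49441,-3.56146) → (2.49,-3.56)
v4: (0.5,4) → rotate → (3.72931,-1.53045) → ×s → (4.15235,-1.70406) → (4.15,-1.70)

Cross-section at z=8.25: (-2.06,5.17) (-2.93,1.95) (2.49,-3.56) (4.15,-1.70)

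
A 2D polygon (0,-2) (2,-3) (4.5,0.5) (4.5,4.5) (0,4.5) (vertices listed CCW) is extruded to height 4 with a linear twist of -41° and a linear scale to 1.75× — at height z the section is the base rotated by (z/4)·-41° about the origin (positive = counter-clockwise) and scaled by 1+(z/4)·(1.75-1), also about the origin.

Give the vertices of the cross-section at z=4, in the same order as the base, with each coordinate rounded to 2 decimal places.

Cross-section at z=4: (-2.30,-2.64) (-0.80,-6.26) (6.52,-4.51) (11.11,0.78) (5.17,5.94)

t = z/height = 4/4 = 1
s = 1 + (scale-1)·z/height = 1 + (1.75-1)·4/4 = 1.750000
θ = twist·z/height = -41°·4/4 = -41.0000° = -0.715585 rad
cos θ = 0.754710, sin θ = -0.656059 (intermediates below are computed at full precision and shown rounded to 5 d.p.)
v1: (0,-2) → rotate → (-1.31212,-1.50942) → ×s → (-2.29621,-2.64148) → (-2.30,-2.64)
v2: (2,-3) → rotate → (-0.45876,-3.57625) → ×s → (-0.80283,-6.25843) → (-0.80,-6.26)
v3: (4.5,0.5) → rotate → (3.72422,-2.57491) → ×s → (6.51739,-4.50609) → (6.52,-4.51)
v4: (4.5,4.5) → rotate → (6.34846,0.44393) → ×s → (11.10980,0.77687) → (11.11,0.78)
v5: (0,4.5) → rotate → (2.95227,3.39619) → ×s → (5.16646,5.94334) → (5.17,5.94)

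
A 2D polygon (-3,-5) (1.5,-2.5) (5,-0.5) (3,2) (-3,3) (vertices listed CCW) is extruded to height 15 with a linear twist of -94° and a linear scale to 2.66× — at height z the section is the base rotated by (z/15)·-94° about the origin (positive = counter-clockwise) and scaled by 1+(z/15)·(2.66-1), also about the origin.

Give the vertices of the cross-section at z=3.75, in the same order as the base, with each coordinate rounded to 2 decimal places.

t = z/height = 3.75/15 = 0.25
s = 1 + (scale-1)·z/height = 1 + (2.66-1)·3.75/15 = 1.415000
θ = twist·z/height = -94°·3.75/15 = -23.5000° = -0.410152 rad
cos θ = 0.917060, sin θ = -0.398749 (intermediates below are computed at full precision and shown rounded to 5 d.p.)
v1: (-3,-5) → rotate → (-4.74493,-3.38905) → ×s → (-6.71407,-4.79551) → (-6.71,-4.80)
v2: (1.5,-2.5) → rotate → (0.37872,-2.89077) → ×s → (0.53589,-4.09044) → (0.54,-4.09)
v3: (5,-0.5) → rotate → (4.38593,-2.45228) → ×s → (6.20609,-3.46997) → (6.21,-3.47)
v4: (3,2) → rotate → (3.54868,0.63787) → ×s → (5.02138,0.90259) → (5.02,0.90)
v5: (-3,3) → rotate → (-1.55493,3.94743) → ×s → (-2.20023,5.58561) → (-2.20,5.59)

Cross-section at z=3.75: (-6.71,-4.80) (0.54,-4.09) (6.21,-3.47) (5.02,0.90) (-2.20,5.59)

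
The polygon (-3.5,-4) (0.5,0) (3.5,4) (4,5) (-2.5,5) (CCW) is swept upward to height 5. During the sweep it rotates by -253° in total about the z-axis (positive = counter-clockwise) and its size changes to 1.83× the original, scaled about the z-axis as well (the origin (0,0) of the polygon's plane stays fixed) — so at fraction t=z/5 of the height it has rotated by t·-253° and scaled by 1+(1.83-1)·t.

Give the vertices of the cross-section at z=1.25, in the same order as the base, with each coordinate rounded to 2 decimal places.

Cross-section at z=1.25: (-6.22,1.60) (0.27,-0.54) (6.22,-1.60) (7.57,-1.60) (4.03,5.41)

t = z/height = 1.25/5 = 0.25
s = 1 + (scale-1)·z/height = 1 + (1.83-1)·1.25/5 = 1.207500
θ = twist·z/height = -253°·1.25/5 = -63.2500° = -1.103921 rad
cos θ = 0.450098, sin θ = -0.892979 (intermediates below are computed at full precision and shown rounded to 5 d.p.)
v1: (-3.5,-4) → rotate → (-5.14726,1.32503) → ×s → (-6.21532,1.59998) → (-6.22,1.60)
v2: (0.5,0) → rotate → (0.22505,-0.44649) → ×s → (0.27175,-0.53914) → (0.27,-0.54)
v3: (3.5,4) → rotate → (5.14726,-1.32503) → ×s → (6.21532,-1.59998) → (6.22,-1.60)
v4: (4,5) → rotate → (6.26529,-1.32142) → ×s → (7.56534,-1.59562) → (7.57,-1.60)
v5: (-2.5,5) → rotate → (3.33965,4.48294) → ×s → (4.03263,5.41315) → (4.03,5.41)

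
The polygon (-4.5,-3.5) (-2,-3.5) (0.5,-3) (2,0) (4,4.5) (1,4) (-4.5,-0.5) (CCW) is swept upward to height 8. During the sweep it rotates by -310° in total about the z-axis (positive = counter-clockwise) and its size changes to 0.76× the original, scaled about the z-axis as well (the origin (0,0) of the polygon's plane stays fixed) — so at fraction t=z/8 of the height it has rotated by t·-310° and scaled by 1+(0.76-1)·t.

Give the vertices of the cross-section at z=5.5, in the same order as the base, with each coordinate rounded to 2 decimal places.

t = z/height = 5.5/8 = 0.6875
s = 1 + (scale-1)·z/height = 1 + (0.76-1)·5.5/8 = 0.835000
θ = twist·z/height = -310°·5.5/8 = -213.1250° = -3.719733 rad
cos θ = -0.837480, sin θ = 0.546467 (intermediates below are computed at full precision and shown rounded to 5 d.p.)
v1: (-4.5,-3.5) → rotate → (5.68130,0.47208) → ×s → (4.74388,0.39418) → (4.74,0.39)
v2: (-2,-3.5) → rotate → (3.58760,1.83825) → ×s → (2.99564,1.53494) → (3.00,1.53)
v3: (0.5,-3) → rotate → (1.22066,2.78567) → ×s → (1.01925,2.32604) → (1.02,2.33)
v4: (2,0) → rotate → (-1.67496,1.09293) → ×s → (-1.39859,0.91260) → (-1.40,0.91)
v5: (4,4.5) → rotate → (-5.80902,-1.58279) → ×s → (-4.85054,-1.32163) → (-4.85,-1.32)
v6: (1,4) → rotate → (-3.02335,-2.80345) → ×s → (-2.52450,-2.34088) → (-2.52,-2.34)
v7: (-4.5,-0.5) → rotate → (4.04190,-2.04036) → ×s → (3.37498,-1.70370) → (3.37,-1.70)

Cross-section at z=5.5: (4.74,0.39) (3.00,1.53) (1.02,2.33) (-1.40,0.91) (-4.85,-1.32) (-2.52,-2.34) (3.37,-1.70)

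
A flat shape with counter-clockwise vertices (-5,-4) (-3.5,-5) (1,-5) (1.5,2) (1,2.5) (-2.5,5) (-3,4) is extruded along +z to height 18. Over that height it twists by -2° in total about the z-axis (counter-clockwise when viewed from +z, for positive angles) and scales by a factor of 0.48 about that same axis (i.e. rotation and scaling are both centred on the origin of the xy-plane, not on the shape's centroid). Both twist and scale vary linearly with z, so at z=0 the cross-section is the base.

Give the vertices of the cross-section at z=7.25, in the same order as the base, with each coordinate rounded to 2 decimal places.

Cross-section at z=7.25: (-4.00,-3.11) (-2.82,-3.91) (0.73,-3.96) (1.21,1.56) (0.82,1.97) (-1.92,3.98) (-2.33,3.20)

t = z/height = 7.25/18 = 0.402778
s = 1 + (scale-1)·z/height = 1 + (0.48-1)·7.25/18 = 0.790556
θ = twist·z/height = -2°·7.25/18 = -0.8056° = -0.014060 rad
cos θ = 0.999901, sin θ = -0.014059 (intermediates below are computed at full precision and shown rounded to 5 d.p.)
v1: (-5,-4) → rotate → (-5.05574,-3.92931) → ×s → (-3.99685,-3.10634) → (-4.00,-3.11)
v2: (-3.5,-5) → rotate → (-3.56995,-4.95030) → ×s → (-2.82224,-3.91349) → (-2.82,-3.91)
v3: (1,-5) → rotate → (0.92961,-5.01356) → ×s → (0.73490,-3.96350) → (0.73,-3.96)
v4: (1.5,2) → rotate → (1.52797,1.97871) → ×s → (1.20795,1.56428) → (1.21,1.56)
v5: (1,2.5) → rotate → (1.03505,2.48569) → ×s → (0.81826,1.96508) → (0.82,1.97)
v6: (-2.5,5) → rotate → (-2.42946,5.03465) → ×s → (-1.92062,3.98017) → (-1.92,3.98)
v7: (-3,4) → rotate → (-2.94347,4.04178) → ×s → (-2.32697,3.19525) → (-2.33,3.20)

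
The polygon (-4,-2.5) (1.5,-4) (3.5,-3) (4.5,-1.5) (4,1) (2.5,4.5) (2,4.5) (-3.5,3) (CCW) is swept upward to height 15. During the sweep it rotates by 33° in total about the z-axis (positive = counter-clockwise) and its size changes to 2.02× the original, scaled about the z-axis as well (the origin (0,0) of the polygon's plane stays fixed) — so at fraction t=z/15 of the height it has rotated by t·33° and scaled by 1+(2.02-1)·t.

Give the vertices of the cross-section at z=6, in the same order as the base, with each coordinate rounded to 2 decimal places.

Cross-section at z=6: (-4.68,-4.71) (3.34,-5.00) (5.76,-2.99) (6.65,-0.61) (5.16,2.66) (1.98,6.97) (1.29,6.81) (-5.76,2.99)

t = z/height = 6/15 = 0.4
s = 1 + (scale-1)·z/height = 1 + (2.02-1)·6/15 = 1.408000
θ = twist·z/height = 33°·6/15 = 13.2000° = 0.230383 rad
cos θ = 0.973579, sin θ = 0.228351 (intermediates below are computed at full precision and shown rounded to 5 d.p.)
v1: (-4,-2.5) → rotate → (-3.32344,-3.34735) → ×s → (-4.67940,-4.71307) → (-4.68,-4.71)
v2: (1.5,-4) → rotate → (2.37377,-3.55179) → ×s → (3.34227,-5.00092) → (3.34,-5.00)
v3: (3.5,-3) → rotate → (4.09258,-2.12151) → ×s → (5.76235,-2.98708) → (5.76,-2.99)
v4: (4.5,-1.5) → rotate → (4.72363,-0.43279) → ×s → (6.65087,-0.60937) → (6.65,-0.61)
v5: (4,1) → rotate → (3.66596,1.88698) → ×s → (5.16168,2.65687) → (5.16,2.66)
v6: (2.5,4.5) → rotate → (1.40637,4.95198) → ×s → (1.98017,6.97239) → (1.98,6.97)
v7: (2,4.5) → rotate → (0.91958,4.83781) → ×s → (1.29477,6.81163) → (1.29,6.81)
v8: (-3.5,3) → rotate → (-4.09258,2.12151) → ×s → (-5.76235,2.98708) → (-5.76,2.99)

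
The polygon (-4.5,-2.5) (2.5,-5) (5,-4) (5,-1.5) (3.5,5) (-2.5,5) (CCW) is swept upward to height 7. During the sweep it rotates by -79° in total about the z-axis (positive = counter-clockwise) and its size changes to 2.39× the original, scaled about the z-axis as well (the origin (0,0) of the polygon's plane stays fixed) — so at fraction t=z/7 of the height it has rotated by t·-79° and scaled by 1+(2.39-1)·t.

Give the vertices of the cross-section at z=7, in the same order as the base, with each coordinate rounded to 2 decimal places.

Cross-section at z=7: (-7.92,9.42) (-10.59,-8.15) (-7.10,-13.55) (-1.24,-12.41) (13.33,-5.93) (10.59,8.15)

t = z/height = 7/7 = 1
s = 1 + (scale-1)·z/height = 1 + (2.39-1)·7/7 = 2.390000
θ = twist·z/height = -79°·7/7 = -79.0000° = -1.378810 rad
cos θ = 0.190809, sin θ = -0.981627 (intermediates below are computed at full precision and shown rounded to 5 d.p.)
v1: (-4.5,-2.5) → rotate → (-3.31271,3.94030) → ×s → (-7.91737,9.41732) → (-7.92,9.42)
v2: (2.5,-5) → rotate → (-4.43111,-3.40811) → ×s → (-10.59036,-8.14539) → (-10.59,-8.15)
v3: (5,-4) → rotate → (-2.97246,-5.67137) → ×s → (-7.10419,-13.55458) → (-7.10,-13.55)
v4: (5,-1.5) → rotate → (-0.51840,-5.19435) → ×s → (-1.23897,-12.41450) → (-1.24,-12.41)
v5: (3.5,5) → rotate → (5.57597,-2.48165) → ×s → (13.32656,-5.93114) → (13.33,-5.93)
v6: (-2.5,5) → rotate → (4.43111,3.40811) → ×s → (10.59036,8.14539) → (10.59,8.15)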